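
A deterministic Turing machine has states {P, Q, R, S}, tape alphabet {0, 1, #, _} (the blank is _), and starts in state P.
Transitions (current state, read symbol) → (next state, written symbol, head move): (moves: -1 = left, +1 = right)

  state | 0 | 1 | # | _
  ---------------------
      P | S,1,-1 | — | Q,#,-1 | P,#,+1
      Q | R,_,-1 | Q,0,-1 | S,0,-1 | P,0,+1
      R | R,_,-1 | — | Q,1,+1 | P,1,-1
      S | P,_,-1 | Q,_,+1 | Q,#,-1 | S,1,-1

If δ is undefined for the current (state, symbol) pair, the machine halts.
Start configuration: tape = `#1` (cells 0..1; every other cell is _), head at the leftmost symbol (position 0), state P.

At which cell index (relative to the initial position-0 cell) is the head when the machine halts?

-2

P | ___[#]1   read # → write #, move -1, go to Q
Q | __[_]#1   read _ → write 0, move +1, go to P
P | __0[#]1   read # → write #, move -1, go to Q
Q | __[0]#1   read 0 → write _, move -1, go to R
R | _[_]_#1   read _ → write 1, move -1, go to P
P | [_]1_#1   read _ → write #, move +1, go to P
P | #[1]_#1
At halt the head is at cell -2.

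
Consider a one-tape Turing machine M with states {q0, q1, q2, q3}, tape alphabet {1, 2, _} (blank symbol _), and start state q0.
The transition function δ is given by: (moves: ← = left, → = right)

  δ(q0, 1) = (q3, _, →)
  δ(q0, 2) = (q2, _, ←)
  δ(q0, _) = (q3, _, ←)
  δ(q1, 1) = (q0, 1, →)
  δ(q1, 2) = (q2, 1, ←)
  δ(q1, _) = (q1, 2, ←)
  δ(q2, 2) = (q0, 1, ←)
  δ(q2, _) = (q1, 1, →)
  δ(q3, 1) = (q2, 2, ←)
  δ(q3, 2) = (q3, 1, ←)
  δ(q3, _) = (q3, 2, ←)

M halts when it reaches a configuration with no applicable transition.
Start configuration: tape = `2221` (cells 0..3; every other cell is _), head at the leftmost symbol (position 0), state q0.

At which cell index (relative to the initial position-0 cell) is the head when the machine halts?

-1

state=q0 head=0 tape=_[2]221   (q0,2)→(q2,_,←)
state=q2 head=-1 tape=[_]_221   (q2,_)→(q1,1,→)
state=q1 head=0 tape=1[_]221   (q1,_)→(q1,2,←)
state=q1 head=-1 tape=[1]2221   (q1,1)→(q0,1,→)
state=q0 head=0 tape=1[2]221   (q0,2)→(q2,_,←)
state=q2 head=-1 tape=[1]_221
At halt the head is at cell -1.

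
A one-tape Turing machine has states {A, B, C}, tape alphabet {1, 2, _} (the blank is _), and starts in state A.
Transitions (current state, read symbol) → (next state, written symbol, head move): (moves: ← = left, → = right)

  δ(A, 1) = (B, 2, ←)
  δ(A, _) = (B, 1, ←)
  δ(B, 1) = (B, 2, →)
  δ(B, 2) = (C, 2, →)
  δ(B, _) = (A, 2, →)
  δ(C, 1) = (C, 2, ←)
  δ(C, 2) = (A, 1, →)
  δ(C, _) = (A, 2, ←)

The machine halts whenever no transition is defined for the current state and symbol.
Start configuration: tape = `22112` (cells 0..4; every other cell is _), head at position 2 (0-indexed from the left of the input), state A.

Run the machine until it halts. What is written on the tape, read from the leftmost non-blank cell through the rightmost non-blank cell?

22222212

A | 22[1]12___   read 1 → write 2, move ←, go to B
B | 2[2]212___   read 2 → write 2, move →, go to C
C | 22[2]12___   read 2 → write 1, move →, go to A
A | 221[1]2___   read 1 → write 2, move ←, go to B
B | 22[1]22___   read 1 → write 2, move →, go to B
B | 222[2]2___   read 2 → write 2, move →, go to C
C | 2222[2]___   read 2 → write 1, move →, go to A
A | 22221[_]__   read _ → write 1, move ←, go to B
B | 2222[1]1__   read 1 → write 2, move →, go to B
B | 22222[1]__   read 1 → write 2, move →, go to B
B | 222222[_]_   read _ → write 2, move →, go to A
A | 2222222[_]   read _ → write 1, move ←, go to B
B | 222222[2]1   read 2 → write 2, move →, go to C
C | 2222222[1]   read 1 → write 2, move ←, go to C
C | 222222[2]2   read 2 → write 1, move →, go to A
A | 2222221[2]
The non-blank tape span at halt is 22222212.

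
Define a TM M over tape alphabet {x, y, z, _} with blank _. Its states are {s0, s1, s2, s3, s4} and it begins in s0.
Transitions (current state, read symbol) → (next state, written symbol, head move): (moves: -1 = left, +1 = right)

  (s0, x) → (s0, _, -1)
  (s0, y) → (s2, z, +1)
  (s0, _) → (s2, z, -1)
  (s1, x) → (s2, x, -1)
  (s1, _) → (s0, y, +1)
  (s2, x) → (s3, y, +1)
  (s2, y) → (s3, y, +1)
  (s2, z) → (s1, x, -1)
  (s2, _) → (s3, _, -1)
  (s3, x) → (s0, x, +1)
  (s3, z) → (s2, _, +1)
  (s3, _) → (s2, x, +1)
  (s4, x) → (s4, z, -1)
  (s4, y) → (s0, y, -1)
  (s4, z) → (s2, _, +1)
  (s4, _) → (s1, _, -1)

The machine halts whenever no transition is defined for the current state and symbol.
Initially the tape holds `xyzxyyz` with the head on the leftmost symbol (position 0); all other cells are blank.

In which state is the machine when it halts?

s3

s0 | ___[x]yzxyyz   read x → write _, move -1, go to s0
s0 | __[_]_yzxyyz   read _ → write z, move -1, go to s2
s2 | _[_]z_yzxyyz   read _ → write _, move -1, go to s3
s3 | [_]_z_yzxyyz   read _ → write x, move +1, go to s2
s2 | x[_]z_yzxyyz   read _ → write _, move -1, go to s3
s3 | [x]_z_yzxyyz   read x → write x, move +1, go to s0
s0 | x[_]z_yzxyyz   read _ → write z, move -1, go to s2
s2 | [x]zz_yzxyyz   read x → write y, move +1, go to s3
s3 | y[z]z_yzxyyz   read z → write _, move +1, go to s2
s2 | y_[z]_yzxyyz   read z → write x, move -1, go to s1
s1 | y[_]x_yzxyyz   read _ → write y, move +1, go to s0
s0 | yy[x]_yzxyyz   read x → write _, move -1, go to s0
s0 | y[y]__yzxyyz   read y → write z, move +1, go to s2
s2 | yz[_]_yzxyyz   read _ → write _, move -1, go to s3
s3 | y[z]__yzxyyz   read z → write _, move +1, go to s2
s2 | y_[_]_yzxyyz   read _ → write _, move -1, go to s3
s3 | y[_]__yzxyyz   read _ → write x, move +1, go to s2
s2 | yx[_]_yzxyyz   read _ → write _, move -1, go to s3
s3 | y[x]__yzxyyz   read x → write x, move +1, go to s0
s0 | yx[_]_yzxyyz   read _ → write z, move -1, go to s2
s2 | y[x]z_yzxyyz   read x → write y, move +1, go to s3
s3 | yy[z]_yzxyyz   read z → write _, move +1, go to s2
s2 | yy_[_]yzxyyz   read _ → write _, move -1, go to s3
s3 | yy[_]_yzxyyz   read _ → write x, move +1, go to s2
s2 | yyx[_]yzxyyz   read _ → write _, move -1, go to s3
s3 | yy[x]_yzxyyz   read x → write x, move +1, go to s0
s0 | yyx[_]yzxyyz   read _ → write z, move -1, go to s2
s2 | yy[x]zyzxyyz   read x → write y, move +1, go to s3
s3 | yyy[z]yzxyyz   read z → write _, move +1, go to s2
s2 | yyy_[y]zxyyz   read y → write y, move +1, go to s3
s3 | yyy_y[z]xyyz   read z → write _, move +1, go to s2
s2 | yyy_y_[x]yyz   read x → write y, move +1, go to s3
s3 | yyy_y_y[y]yz
No transition is defined for (s3, y); M halts in state s3.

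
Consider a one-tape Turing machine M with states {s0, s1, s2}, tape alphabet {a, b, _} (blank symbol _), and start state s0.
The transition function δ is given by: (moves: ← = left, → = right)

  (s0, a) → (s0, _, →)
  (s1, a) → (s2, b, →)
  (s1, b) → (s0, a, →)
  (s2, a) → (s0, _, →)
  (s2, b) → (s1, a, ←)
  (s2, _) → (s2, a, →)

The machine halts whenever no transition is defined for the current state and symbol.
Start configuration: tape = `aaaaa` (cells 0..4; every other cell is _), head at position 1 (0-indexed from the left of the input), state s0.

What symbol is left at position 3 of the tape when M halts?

state=s0 head=1 tape=a[a]aaa_   (s0,a)→(s0,_,→)
state=s0 head=2 tape=a_[a]aa_   (s0,a)→(s0,_,→)
state=s0 head=3 tape=a__[a]a_   (s0,a)→(s0,_,→)
state=s0 head=4 tape=a___[a]_   (s0,a)→(s0,_,→)
state=s0 head=5 tape=a____[_]
Cell 3 holds _ when M halts.

_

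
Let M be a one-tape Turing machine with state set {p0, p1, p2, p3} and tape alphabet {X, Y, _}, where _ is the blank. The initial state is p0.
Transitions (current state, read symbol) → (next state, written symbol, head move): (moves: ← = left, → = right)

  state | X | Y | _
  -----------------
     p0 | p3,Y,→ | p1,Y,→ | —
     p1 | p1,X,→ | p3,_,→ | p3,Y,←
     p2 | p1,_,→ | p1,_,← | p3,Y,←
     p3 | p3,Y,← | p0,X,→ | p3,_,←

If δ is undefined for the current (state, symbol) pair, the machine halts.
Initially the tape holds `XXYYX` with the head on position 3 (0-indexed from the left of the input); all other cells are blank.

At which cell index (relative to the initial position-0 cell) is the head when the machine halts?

state=p0 head=3 tape=XXY[Y]X__   (p0,Y)→(p1,Y,→)
state=p1 head=4 tape=XXYY[X]__   (p1,X)→(p1,X,→)
state=p1 head=5 tape=XXYYX[_]_   (p1,_)→(p3,Y,←)
state=p3 head=4 tape=XXYY[X]Y_   (p3,X)→(p3,Y,←)
state=p3 head=3 tape=XXY[Y]YY_   (p3,Y)→(p0,X,→)
state=p0 head=4 tape=XXYX[Y]Y_   (p0,Y)→(p1,Y,→)
state=p1 head=5 tape=XXYXY[Y]_   (p1,Y)→(p3,_,→)
state=p3 head=6 tape=XXYXY_[_]   (p3,_)→(p3,_,←)
state=p3 head=5 tape=XXYXY[_]_   (p3,_)→(p3,_,←)
state=p3 head=4 tape=XXYX[Y]__   (p3,Y)→(p0,X,→)
state=p0 head=5 tape=XXYXX[_]_
At halt the head is at cell 5.

5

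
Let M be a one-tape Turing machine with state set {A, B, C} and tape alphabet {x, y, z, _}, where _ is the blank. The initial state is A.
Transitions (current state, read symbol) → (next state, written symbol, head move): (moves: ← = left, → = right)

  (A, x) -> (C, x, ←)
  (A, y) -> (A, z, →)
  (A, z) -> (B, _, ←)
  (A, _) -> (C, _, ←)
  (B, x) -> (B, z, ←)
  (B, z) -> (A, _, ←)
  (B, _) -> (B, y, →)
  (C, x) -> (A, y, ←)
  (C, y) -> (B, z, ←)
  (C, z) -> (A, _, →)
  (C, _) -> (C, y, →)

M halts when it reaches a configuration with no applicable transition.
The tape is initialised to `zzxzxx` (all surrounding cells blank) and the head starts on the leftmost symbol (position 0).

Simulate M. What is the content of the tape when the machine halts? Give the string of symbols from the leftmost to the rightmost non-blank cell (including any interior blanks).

state=A head=0 tape=_[z]zxzxx   (A,z)→(B,_,←)
state=B head=-1 tape=[_]_zxzxx   (B,_)→(B,y,→)
state=B head=0 tape=y[_]zxzxx   (B,_)→(B,y,→)
state=B head=1 tape=yy[z]xzxx   (B,z)→(A,_,←)
state=A head=0 tape=y[y]_xzxx   (A,y)→(A,z,→)
state=A head=1 tape=yz[_]xzxx   (A,_)→(C,_,←)
state=C head=0 tape=y[z]_xzxx   (C,z)→(A,_,→)
state=A head=1 tape=y_[_]xzxx   (A,_)→(C,_,←)
state=C head=0 tape=y[_]_xzxx   (C,_)→(C,y,→)
state=C head=1 tape=yy[_]xzxx   (C,_)→(C,y,→)
state=C head=2 tape=yyy[x]zxx   (C,x)→(A,y,←)
state=A head=1 tape=yy[y]yzxx   (A,y)→(A,z,→)
state=A head=2 tape=yyz[y]zxx   (A,y)→(A,z,→)
state=A head=3 tape=yyzz[z]xx   (A,z)→(B,_,←)
state=B head=2 tape=yyz[z]_xx   (B,z)→(A,_,←)
state=A head=1 tape=yy[z]__xx   (A,z)→(B,_,←)
state=B head=0 tape=y[y]___xx
The non-blank tape span at halt is yy___xx.

yy___xx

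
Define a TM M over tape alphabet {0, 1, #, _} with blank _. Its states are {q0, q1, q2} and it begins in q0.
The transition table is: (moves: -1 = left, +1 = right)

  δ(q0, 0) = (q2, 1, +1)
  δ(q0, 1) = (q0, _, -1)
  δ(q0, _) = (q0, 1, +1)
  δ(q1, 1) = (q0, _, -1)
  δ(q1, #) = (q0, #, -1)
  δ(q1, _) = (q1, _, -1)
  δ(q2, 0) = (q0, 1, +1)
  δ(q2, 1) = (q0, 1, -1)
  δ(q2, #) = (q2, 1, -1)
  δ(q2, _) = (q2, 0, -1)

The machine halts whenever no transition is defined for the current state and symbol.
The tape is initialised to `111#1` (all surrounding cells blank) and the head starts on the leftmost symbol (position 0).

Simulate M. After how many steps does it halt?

state=q0 head=0 tape=___[1]11#1   (q0,1)→(q0,_,-1)
state=q0 head=-1 tape=__[_]_11#1   (q0,_)→(q0,1,+1)
state=q0 head=0 tape=__1[_]11#1   (q0,_)→(q0,1,+1)
state=q0 head=1 tape=__11[1]1#1   (q0,1)→(q0,_,-1)
state=q0 head=0 tape=__1[1]_1#1   (q0,1)→(q0,_,-1)
state=q0 head=-1 tape=__[1]__1#1   (q0,1)→(q0,_,-1)
state=q0 head=-2 tape=_[_]___1#1   (q0,_)→(q0,1,+1)
state=q0 head=-1 tape=_1[_]__1#1   (q0,_)→(q0,1,+1)
state=q0 head=0 tape=_11[_]_1#1   (q0,_)→(q0,1,+1)
state=q0 head=1 tape=_111[_]1#1   (q0,_)→(q0,1,+1)
state=q0 head=2 tape=_1111[1]#1   (q0,1)→(q0,_,-1)
state=q0 head=1 tape=_111[1]_#1   (q0,1)→(q0,_,-1)
state=q0 head=0 tape=_11[1]__#1   (q0,1)→(q0,_,-1)
state=q0 head=-1 tape=_1[1]___#1   (q0,1)→(q0,_,-1)
state=q0 head=-2 tape=_[1]____#1   (q0,1)→(q0,_,-1)
state=q0 head=-3 tape=[_]_____#1   (q0,_)→(q0,1,+1)
state=q0 head=-2 tape=1[_]____#1   (q0,_)→(q0,1,+1)
state=q0 head=-1 tape=11[_]___#1   (q0,_)→(q0,1,+1)
state=q0 head=0 tape=111[_]__#1   (q0,_)→(q0,1,+1)
state=q0 head=1 tape=1111[_]_#1   (q0,_)→(q0,1,+1)
state=q0 head=2 tape=11111[_]#1   (q0,_)→(q0,1,+1)
state=q0 head=3 tape=111111[#]1
M halts after 21 transitions.

21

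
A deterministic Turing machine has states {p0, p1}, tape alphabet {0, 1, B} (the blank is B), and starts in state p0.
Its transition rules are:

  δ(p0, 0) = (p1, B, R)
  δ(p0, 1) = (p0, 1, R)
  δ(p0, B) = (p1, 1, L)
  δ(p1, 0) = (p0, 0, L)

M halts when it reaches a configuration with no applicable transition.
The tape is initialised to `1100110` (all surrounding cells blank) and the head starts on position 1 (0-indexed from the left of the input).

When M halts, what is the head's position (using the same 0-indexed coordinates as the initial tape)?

1

p0 | 1[1]00110   read 1 → write 1, move R, go to p0
p0 | 11[0]0110   read 0 → write B, move R, go to p1
p1 | 11B[0]110   read 0 → write 0, move L, go to p0
p0 | 11[B]0110   read B → write 1, move L, go to p1
p1 | 1[1]10110
At halt the head is at cell 1.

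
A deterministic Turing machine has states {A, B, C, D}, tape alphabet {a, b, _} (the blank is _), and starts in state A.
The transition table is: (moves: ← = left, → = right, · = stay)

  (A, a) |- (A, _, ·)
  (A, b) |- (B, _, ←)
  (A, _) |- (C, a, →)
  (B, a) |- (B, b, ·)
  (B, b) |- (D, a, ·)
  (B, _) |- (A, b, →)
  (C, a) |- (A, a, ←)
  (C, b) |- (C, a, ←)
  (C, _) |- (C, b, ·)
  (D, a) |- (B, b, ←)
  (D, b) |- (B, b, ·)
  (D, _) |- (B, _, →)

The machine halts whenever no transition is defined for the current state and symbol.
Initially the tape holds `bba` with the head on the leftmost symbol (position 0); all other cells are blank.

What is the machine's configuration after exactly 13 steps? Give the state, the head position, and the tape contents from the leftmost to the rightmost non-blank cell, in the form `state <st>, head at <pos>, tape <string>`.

state=A head=0 tape=__[b]ba   (A,b)→(B,_,←)
state=B head=-1 tape=_[_]_ba   (B,_)→(A,b,→)
state=A head=0 tape=_b[_]ba   (A,_)→(C,a,→)
state=C head=1 tape=_ba[b]a   (C,b)→(C,a,←)
state=C head=0 tape=_b[a]aa   (C,a)→(A,a,←)
state=A head=-1 tape=_[b]aaa   (A,b)→(B,_,←)
state=B head=-2 tape=[_]_aaa   (B,_)→(A,b,→)
state=A head=-1 tape=b[_]aaa   (A,_)→(C,a,→)
state=C head=0 tape=ba[a]aa   (C,a)→(A,a,←)
state=A head=-1 tape=b[a]aaa   (A,a)→(A,_,·)
state=A head=-1 tape=b[_]aaa   (A,_)→(C,a,→)
state=C head=0 tape=ba[a]aa   (C,a)→(A,a,←)
state=A head=-1 tape=b[a]aaa   (A,a)→(A,_,·)
state=A head=-1 tape=b[_]aaa
After 13 steps: state A, head at -1, tape b_aaa.

state A, head at -1, tape b_aaa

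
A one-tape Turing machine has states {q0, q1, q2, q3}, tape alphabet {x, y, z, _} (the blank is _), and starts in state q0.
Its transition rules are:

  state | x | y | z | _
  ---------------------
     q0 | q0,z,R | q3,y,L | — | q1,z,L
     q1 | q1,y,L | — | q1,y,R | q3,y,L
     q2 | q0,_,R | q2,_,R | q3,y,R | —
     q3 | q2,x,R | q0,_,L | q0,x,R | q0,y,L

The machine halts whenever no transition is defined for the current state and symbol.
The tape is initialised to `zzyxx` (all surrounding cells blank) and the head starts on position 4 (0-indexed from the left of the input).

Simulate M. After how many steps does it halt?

9

q0 | zzyx[x]__   read x → write z, move R, go to q0
q0 | zzyxz[_]_   read _ → write z, move L, go to q1
q1 | zzyx[z]z_   read z → write y, move R, go to q1
q1 | zzyxy[z]_   read z → write y, move R, go to q1
q1 | zzyxyy[_]   read _ → write y, move L, go to q3
q3 | zzyxy[y]y   read y → write _, move L, go to q0
q0 | zzyx[y]_y   read y → write y, move L, go to q3
q3 | zzy[x]y_y   read x → write x, move R, go to q2
q2 | zzyx[y]_y   read y → write _, move R, go to q2
q2 | zzyx_[_]y
M halts after 9 transitions.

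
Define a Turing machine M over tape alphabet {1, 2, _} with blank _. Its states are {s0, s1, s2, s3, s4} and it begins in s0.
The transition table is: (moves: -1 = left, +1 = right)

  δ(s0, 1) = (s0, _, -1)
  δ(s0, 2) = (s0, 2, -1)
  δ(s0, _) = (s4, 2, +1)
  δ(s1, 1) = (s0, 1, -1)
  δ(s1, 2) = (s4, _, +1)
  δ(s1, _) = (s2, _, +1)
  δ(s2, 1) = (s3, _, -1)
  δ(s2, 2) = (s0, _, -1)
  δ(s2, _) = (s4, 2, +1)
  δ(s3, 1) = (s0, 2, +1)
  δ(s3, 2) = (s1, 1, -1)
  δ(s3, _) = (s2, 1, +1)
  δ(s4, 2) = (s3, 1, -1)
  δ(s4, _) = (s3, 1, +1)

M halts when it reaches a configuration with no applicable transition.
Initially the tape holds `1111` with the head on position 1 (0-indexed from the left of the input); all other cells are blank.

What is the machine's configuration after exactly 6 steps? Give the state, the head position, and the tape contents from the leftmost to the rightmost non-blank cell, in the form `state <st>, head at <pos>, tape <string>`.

s0 | _1[1]11   read 1 → write _, move -1, go to s0
s0 | _[1]_11   read 1 → write _, move -1, go to s0
s0 | [_]__11   read _ → write 2, move +1, go to s4
s4 | 2[_]_11   read _ → write 1, move +1, go to s3
s3 | 21[_]11   read _ → write 1, move +1, go to s2
s2 | 211[1]1   read 1 → write _, move -1, go to s3
s3 | 21[1]_1
After 6 steps: state s3, head at 1, tape 211_1.

state s3, head at 1, tape 211_1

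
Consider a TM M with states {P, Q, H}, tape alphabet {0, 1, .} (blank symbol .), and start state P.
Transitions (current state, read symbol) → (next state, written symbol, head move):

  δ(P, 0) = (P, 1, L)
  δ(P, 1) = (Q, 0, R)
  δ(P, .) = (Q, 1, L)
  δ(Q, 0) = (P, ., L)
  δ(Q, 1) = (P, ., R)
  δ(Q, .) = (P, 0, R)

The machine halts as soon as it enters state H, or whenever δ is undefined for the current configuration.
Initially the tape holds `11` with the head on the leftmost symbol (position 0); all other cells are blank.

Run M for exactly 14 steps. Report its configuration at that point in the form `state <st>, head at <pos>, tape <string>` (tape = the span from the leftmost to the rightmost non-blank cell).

P | ..[1]1...   read 1 → write 0, move R, go to Q
Q | ..0[1]...   read 1 → write ., move R, go to P
P | ..0.[.]..   read . → write 1, move L, go to Q
Q | ..0[.]1..   read . → write 0, move R, go to P
P | ..00[1]..   read 1 → write 0, move R, go to Q
Q | ..000[.].   read . → write 0, move R, go to P
P | ..0000[.]   read . → write 1, move L, go to Q
Q | ..000[0]1   read 0 → write ., move L, go to P
P | ..00[0].1   read 0 → write 1, move L, go to P
P | ..0[0]1.1   read 0 → write 1, move L, go to P
P | ..[0]11.1   read 0 → write 1, move L, go to P
P | .[.]111.1   read . → write 1, move L, go to Q
Q | [.]1111.1   read . → write 0, move R, go to P
P | 0[1]111.1   read 1 → write 0, move R, go to Q
Q | 00[1]11.1
After 14 steps: state Q, head at 0, tape 00111.1.

state Q, head at 0, tape 00111.1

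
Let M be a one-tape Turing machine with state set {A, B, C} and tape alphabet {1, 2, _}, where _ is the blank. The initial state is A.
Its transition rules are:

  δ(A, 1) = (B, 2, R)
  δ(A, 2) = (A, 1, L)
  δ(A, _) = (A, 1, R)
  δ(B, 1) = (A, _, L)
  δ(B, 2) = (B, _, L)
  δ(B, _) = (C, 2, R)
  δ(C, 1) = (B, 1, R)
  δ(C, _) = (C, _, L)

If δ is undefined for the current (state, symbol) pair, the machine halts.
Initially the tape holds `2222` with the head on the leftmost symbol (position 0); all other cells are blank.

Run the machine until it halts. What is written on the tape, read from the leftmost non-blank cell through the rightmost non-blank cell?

122___2

state=A head=0 tape=___[2]222   (A,2)→(A,1,L)
state=A head=-1 tape=__[_]1222   (A,_)→(A,1,R)
state=A head=0 tape=__1[1]222   (A,1)→(B,2,R)
state=B head=1 tape=__12[2]22   (B,2)→(B,_,L)
state=B head=0 tape=__1[2]_22   (B,2)→(B,_,L)
state=B head=-1 tape=__[1]__22   (B,1)→(A,_,L)
state=A head=-2 tape=_[_]___22   (A,_)→(A,1,R)
state=A head=-1 tape=_1[_]__22   (A,_)→(A,1,R)
state=A head=0 tape=_11[_]_22   (A,_)→(A,1,R)
state=A head=1 tape=_111[_]22   (A,_)→(A,1,R)
state=A head=2 tape=_1111[2]2   (A,2)→(A,1,L)
state=A head=1 tape=_111[1]12   (A,1)→(B,2,R)
state=B head=2 tape=_1112[1]2   (B,1)→(A,_,L)
state=A head=1 tape=_111[2]_2   (A,2)→(A,1,L)
state=A head=0 tape=_11[1]1_2   (A,1)→(B,2,R)
state=B head=1 tape=_112[1]_2   (B,1)→(A,_,L)
state=A head=0 tape=_11[2]__2   (A,2)→(A,1,L)
state=A head=-1 tape=_1[1]1__2   (A,1)→(B,2,R)
state=B head=0 tape=_12[1]__2   (B,1)→(A,_,L)
state=A head=-1 tape=_1[2]___2   (A,2)→(A,1,L)
state=A head=-2 tape=_[1]1___2   (A,1)→(B,2,R)
state=B head=-1 tape=_2[1]___2   (B,1)→(A,_,L)
state=A head=-2 tape=_[2]____2   (A,2)→(A,1,L)
state=A head=-3 tape=[_]1____2   (A,_)→(A,1,R)
state=A head=-2 tape=1[1]____2   (A,1)→(B,2,R)
state=B head=-1 tape=12[_]___2   (B,_)→(C,2,R)
state=C head=0 tape=122[_]__2   (C,_)→(C,_,L)
state=C head=-1 tape=12[2]___2
The non-blank tape span at halt is 122___2.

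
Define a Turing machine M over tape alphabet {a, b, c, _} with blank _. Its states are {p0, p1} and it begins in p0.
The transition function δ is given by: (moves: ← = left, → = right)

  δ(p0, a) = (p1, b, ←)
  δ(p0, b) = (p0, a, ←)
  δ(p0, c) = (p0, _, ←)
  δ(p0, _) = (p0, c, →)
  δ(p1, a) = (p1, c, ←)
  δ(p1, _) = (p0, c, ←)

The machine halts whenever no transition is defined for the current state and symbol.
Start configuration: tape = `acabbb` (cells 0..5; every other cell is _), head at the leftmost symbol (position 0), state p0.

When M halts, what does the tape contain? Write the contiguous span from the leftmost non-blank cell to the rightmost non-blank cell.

state=p0 head=0 tape=____[a]cabbb   (p0,a)→(p1,b,←)
state=p1 head=-1 tape=___[_]bcabbb   (p1,_)→(p0,c,←)
state=p0 head=-2 tape=__[_]cbcabbb   (p0,_)→(p0,c,→)
state=p0 head=-1 tape=__c[c]bcabbb   (p0,c)→(p0,_,←)
state=p0 head=-2 tape=__[c]_bcabbb   (p0,c)→(p0,_,←)
state=p0 head=-3 tape=_[_]__bcabbb   (p0,_)→(p0,c,→)
state=p0 head=-2 tape=_c[_]_bcabbb   (p0,_)→(p0,c,→)
state=p0 head=-1 tape=_cc[_]bcabbb   (p0,_)→(p0,c,→)
state=p0 head=0 tape=_ccc[b]cabbb   (p0,b)→(p0,a,←)
state=p0 head=-1 tape=_cc[c]acabbb   (p0,c)→(p0,_,←)
state=p0 head=-2 tape=_c[c]_acabbb   (p0,c)→(p0,_,←)
state=p0 head=-3 tape=_[c]__acabbb   (p0,c)→(p0,_,←)
state=p0 head=-4 tape=[_]___acabbb   (p0,_)→(p0,c,→)
state=p0 head=-3 tape=c[_]__acabbb   (p0,_)→(p0,c,→)
state=p0 head=-2 tape=cc[_]_acabbb   (p0,_)→(p0,c,→)
state=p0 head=-1 tape=ccc[_]acabbb   (p0,_)→(p0,c,→)
state=p0 head=0 tape=cccc[a]cabbb   (p0,a)→(p1,b,←)
state=p1 head=-1 tape=ccc[c]bcabbb
The non-blank tape span at halt is ccccbcabbb.

ccccbcabbb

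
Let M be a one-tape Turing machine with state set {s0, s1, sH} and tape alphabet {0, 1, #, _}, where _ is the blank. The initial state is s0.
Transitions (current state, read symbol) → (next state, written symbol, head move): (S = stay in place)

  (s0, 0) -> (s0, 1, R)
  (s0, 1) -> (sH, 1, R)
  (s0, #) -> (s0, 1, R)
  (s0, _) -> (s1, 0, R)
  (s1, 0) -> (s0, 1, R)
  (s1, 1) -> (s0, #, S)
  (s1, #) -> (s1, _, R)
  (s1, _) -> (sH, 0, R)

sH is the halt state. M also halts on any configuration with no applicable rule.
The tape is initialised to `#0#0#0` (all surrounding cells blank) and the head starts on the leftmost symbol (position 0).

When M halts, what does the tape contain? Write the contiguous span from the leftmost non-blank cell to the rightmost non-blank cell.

11111100

state=s0 head=0 tape=[#]0#0#0___   (s0,#)→(s0,1,R)
state=s0 head=1 tape=1[0]#0#0___   (s0,0)→(s0,1,R)
state=s0 head=2 tape=11[#]0#0___   (s0,#)→(s0,1,R)
state=s0 head=3 tape=111[0]#0___   (s0,0)→(s0,1,R)
state=s0 head=4 tape=1111[#]0___   (s0,#)→(s0,1,R)
state=s0 head=5 tape=11111[0]___   (s0,0)→(s0,1,R)
state=s0 head=6 tape=111111[_]__   (s0,_)→(s1,0,R)
state=s1 head=7 tape=1111110[_]_   (s1,_)→(sH,0,R)
state=sH head=8 tape=11111100[_]
The non-blank tape span at halt is 11111100.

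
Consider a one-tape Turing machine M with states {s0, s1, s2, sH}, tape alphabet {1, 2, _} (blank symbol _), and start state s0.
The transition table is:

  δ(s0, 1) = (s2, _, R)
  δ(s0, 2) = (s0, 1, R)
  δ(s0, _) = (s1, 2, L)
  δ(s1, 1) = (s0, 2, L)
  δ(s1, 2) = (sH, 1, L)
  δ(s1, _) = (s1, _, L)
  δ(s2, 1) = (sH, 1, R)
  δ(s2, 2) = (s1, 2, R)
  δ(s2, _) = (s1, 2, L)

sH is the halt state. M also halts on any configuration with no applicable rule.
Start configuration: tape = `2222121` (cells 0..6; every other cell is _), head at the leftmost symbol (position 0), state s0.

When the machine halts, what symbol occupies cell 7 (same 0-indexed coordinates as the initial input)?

s0 | [2]222121_   read 2 → write 1, move R, go to s0
s0 | 1[2]22121_   read 2 → write 1, move R, go to s0
s0 | 11[2]2121_   read 2 → write 1, move R, go to s0
s0 | 111[2]121_   read 2 → write 1, move R, go to s0
s0 | 1111[1]21_   read 1 → write _, move R, go to s2
s2 | 1111_[2]1_   read 2 → write 2, move R, go to s1
s1 | 1111_2[1]_   read 1 → write 2, move L, go to s0
s0 | 1111_[2]2_   read 2 → write 1, move R, go to s0
s0 | 1111_1[2]_   read 2 → write 1, move R, go to s0
s0 | 1111_11[_]   read _ → write 2, move L, go to s1
s1 | 1111_1[1]2   read 1 → write 2, move L, go to s0
s0 | 1111_[1]22   read 1 → write _, move R, go to s2
s2 | 1111__[2]2   read 2 → write 2, move R, go to s1
s1 | 1111__2[2]   read 2 → write 1, move L, go to sH
sH | 1111__[2]1
Cell 7 holds 1 when M halts.

1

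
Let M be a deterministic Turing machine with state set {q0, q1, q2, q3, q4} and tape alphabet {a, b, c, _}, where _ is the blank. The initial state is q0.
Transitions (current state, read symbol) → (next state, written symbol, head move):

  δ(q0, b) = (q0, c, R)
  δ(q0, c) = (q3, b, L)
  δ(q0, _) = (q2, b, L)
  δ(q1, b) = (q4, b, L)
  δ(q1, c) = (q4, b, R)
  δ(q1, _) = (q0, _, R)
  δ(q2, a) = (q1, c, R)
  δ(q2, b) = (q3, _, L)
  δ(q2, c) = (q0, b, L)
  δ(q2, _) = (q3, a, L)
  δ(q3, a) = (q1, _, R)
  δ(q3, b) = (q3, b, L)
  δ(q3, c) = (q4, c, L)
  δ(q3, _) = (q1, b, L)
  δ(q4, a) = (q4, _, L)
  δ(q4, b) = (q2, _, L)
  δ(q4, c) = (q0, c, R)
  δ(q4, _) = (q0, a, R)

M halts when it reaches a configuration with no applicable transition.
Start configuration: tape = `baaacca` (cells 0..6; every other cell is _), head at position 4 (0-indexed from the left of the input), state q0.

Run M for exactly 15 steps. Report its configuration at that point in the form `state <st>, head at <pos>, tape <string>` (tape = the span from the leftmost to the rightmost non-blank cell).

state=q0 head=4 tape=___baaa[c]ca   (q0,c)→(q3,b,L)
state=q3 head=3 tape=___baa[a]bca   (q3,a)→(q1,_,R)
state=q1 head=4 tape=___baa_[b]ca   (q1,b)→(q4,b,L)
state=q4 head=3 tape=___baa[_]bca   (q4,_)→(q0,a,R)
state=q0 head=4 tape=___baaa[b]ca   (q0,b)→(q0,c,R)
state=q0 head=5 tape=___baaac[c]a   (q0,c)→(q3,b,L)
state=q3 head=4 tape=___baaa[c]ba   (q3,c)→(q4,c,L)
state=q4 head=3 tape=___baa[a]cba   (q4,a)→(q4,_,L)
state=q4 head=2 tape=___ba[a]_cba   (q4,a)→(q4,_,L)
state=q4 head=1 tape=___b[a]__cba   (q4,a)→(q4,_,L)
state=q4 head=0 tape=___[b]___cba   (q4,b)→(q2,_,L)
state=q2 head=-1 tape=__[_]____cba   (q2,_)→(q3,a,L)
state=q3 head=-2 tape=_[_]a____cba   (q3,_)→(q1,b,L)
state=q1 head=-3 tape=[_]ba____cba   (q1,_)→(q0,_,R)
state=q0 head=-2 tape=_[b]a____cba   (q0,b)→(q0,c,R)
state=q0 head=-1 tape=_c[a]____cba
After 15 steps: state q0, head at -1, tape ca____cba.

state q0, head at -1, tape ca____cba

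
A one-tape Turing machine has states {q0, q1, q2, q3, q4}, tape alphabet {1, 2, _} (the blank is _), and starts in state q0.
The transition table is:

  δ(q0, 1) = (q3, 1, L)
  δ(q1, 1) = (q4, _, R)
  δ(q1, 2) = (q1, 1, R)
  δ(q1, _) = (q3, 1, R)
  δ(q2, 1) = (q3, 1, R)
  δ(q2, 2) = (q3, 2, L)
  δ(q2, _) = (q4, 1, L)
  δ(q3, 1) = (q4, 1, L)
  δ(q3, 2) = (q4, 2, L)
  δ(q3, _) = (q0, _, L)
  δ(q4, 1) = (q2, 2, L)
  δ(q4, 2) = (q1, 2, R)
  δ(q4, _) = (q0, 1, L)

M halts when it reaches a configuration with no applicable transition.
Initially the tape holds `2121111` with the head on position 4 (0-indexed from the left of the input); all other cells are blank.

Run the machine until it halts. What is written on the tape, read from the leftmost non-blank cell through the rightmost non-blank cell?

212_2121

q0 | 2121[1]11__   read 1 → write 1, move L, go to q3
q3 | 212[1]111__   read 1 → write 1, move L, go to q4
q4 | 21[2]1111__   read 2 → write 2, move R, go to q1
q1 | 212[1]111__   read 1 → write _, move R, go to q4
q4 | 212_[1]11__   read 1 → write 2, move L, go to q2
q2 | 212[_]211__   read _ → write 1, move L, go to q4
q4 | 21[2]1211__   read 2 → write 2, move R, go to q1
q1 | 212[1]211__   read 1 → write _, move R, go to q4
q4 | 212_[2]11__   read 2 → write 2, move R, go to q1
q1 | 212_2[1]1__   read 1 → write _, move R, go to q4
q4 | 212_2_[1]__   read 1 → write 2, move L, go to q2
q2 | 212_2[_]2__   read _ → write 1, move L, go to q4
q4 | 212_[2]12__   read 2 → write 2, move R, go to q1
q1 | 212_2[1]2__   read 1 → write _, move R, go to q4
q4 | 212_2_[2]__   read 2 → write 2, move R, go to q1
q1 | 212_2_2[_]_   read _ → write 1, move R, go to q3
q3 | 212_2_21[_]   read _ → write _, move L, go to q0
q0 | 212_2_2[1]_   read 1 → write 1, move L, go to q3
q3 | 212_2_[2]1_   read 2 → write 2, move L, go to q4
q4 | 212_2[_]21_   read _ → write 1, move L, go to q0
q0 | 212_[2]121_
The non-blank tape span at halt is 212_2121.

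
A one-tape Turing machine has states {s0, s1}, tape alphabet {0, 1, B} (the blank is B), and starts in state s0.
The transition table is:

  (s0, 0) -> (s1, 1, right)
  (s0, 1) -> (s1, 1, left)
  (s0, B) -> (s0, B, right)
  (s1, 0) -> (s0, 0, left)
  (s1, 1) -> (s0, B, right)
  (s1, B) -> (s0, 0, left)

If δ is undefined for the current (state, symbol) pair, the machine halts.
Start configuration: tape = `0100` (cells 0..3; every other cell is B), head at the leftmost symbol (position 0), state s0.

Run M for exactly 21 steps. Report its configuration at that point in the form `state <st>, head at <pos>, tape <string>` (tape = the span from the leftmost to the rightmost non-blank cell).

state s0, head at -3, tape 0101010

s0 | BBB[0]100B   read 0 → write 1, move right, go to s1
s1 | BBB1[1]00B   read 1 → write B, move right, go to s0
s0 | BBB1B[0]0B   read 0 → write 1, move right, go to s1
s1 | BBB1B1[0]B   read 0 → write 0, move left, go to s0
s0 | BBB1B[1]0B   read 1 → write 1, move left, go to s1
s1 | BBB1[B]10B   read B → write 0, move left, go to s0
s0 | BBB[1]010B   read 1 → write 1, move left, go to s1
s1 | BB[B]1010B   read B → write 0, move left, go to s0
s0 | B[B]01010B   read B → write B, move right, go to s0
s0 | BB[0]1010B   read 0 → write 1, move right, go to s1
s1 | BB1[1]010B   read 1 → write B, move right, go to s0
s0 | BB1B[0]10B   read 0 → write 1, move right, go to s1
s1 | BB1B1[1]0B   read 1 → write B, move right, go to s0
s0 | BB1B1B[0]B   read 0 → write 1, move right, go to s1
s1 | BB1B1B1[B]   read B → write 0, move left, go to s0
s0 | BB1B1B[1]0   read 1 → write 1, move left, go to s1
s1 | BB1B1[B]10   read B → write 0, move left, go to s0
s0 | BB1B[1]010   read 1 → write 1, move left, go to s1
s1 | BB1[B]1010   read B → write 0, move left, go to s0
s0 | BB[1]01010   read 1 → write 1, move left, go to s1
s1 | B[B]101010   read B → write 0, move left, go to s0
s0 | [B]0101010
After 21 steps: state s0, head at -3, tape 0101010.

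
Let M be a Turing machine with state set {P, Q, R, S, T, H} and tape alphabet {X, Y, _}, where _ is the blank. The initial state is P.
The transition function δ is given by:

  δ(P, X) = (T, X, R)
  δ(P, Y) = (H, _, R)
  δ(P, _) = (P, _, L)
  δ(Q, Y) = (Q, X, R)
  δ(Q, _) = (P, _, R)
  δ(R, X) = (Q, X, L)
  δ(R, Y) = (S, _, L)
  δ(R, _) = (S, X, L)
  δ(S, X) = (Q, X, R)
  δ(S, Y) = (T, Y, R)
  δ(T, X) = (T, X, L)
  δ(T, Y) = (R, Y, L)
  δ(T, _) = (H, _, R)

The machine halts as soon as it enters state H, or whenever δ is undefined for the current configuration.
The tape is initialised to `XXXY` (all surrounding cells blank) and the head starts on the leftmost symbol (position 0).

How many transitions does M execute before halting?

state=P head=0 tape=_[X]XXY   (P,X)→(T,X,R)
state=T head=1 tape=_X[X]XY   (T,X)→(T,X,L)
state=T head=0 tape=_[X]XXY   (T,X)→(T,X,L)
state=T head=-1 tape=[_]XXXY   (T,_)→(H,_,R)
state=H head=0 tape=_[X]XXY
M halts after 4 transitions.

4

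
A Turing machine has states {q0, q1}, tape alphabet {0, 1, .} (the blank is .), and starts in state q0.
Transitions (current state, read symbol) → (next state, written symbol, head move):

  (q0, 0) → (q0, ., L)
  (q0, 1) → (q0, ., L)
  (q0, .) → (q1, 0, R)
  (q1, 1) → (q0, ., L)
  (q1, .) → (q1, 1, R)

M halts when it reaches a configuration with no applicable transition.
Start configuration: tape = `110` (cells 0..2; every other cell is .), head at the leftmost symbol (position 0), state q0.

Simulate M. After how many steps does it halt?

10

q0 | ..[1]10   read 1 → write ., move L, go to q0
q0 | .[.].10   read . → write 0, move R, go to q1
q1 | .0[.]10   read . → write 1, move R, go to q1
q1 | .01[1]0   read 1 → write ., move L, go to q0
q0 | .0[1].0   read 1 → write ., move L, go to q0
q0 | .[0]..0   read 0 → write ., move L, go to q0
q0 | [.]...0   read . → write 0, move R, go to q1
q1 | 0[.]..0   read . → write 1, move R, go to q1
q1 | 01[.].0   read . → write 1, move R, go to q1
q1 | 011[.]0   read . → write 1, move R, go to q1
q1 | 0111[0]
M halts after 10 transitions.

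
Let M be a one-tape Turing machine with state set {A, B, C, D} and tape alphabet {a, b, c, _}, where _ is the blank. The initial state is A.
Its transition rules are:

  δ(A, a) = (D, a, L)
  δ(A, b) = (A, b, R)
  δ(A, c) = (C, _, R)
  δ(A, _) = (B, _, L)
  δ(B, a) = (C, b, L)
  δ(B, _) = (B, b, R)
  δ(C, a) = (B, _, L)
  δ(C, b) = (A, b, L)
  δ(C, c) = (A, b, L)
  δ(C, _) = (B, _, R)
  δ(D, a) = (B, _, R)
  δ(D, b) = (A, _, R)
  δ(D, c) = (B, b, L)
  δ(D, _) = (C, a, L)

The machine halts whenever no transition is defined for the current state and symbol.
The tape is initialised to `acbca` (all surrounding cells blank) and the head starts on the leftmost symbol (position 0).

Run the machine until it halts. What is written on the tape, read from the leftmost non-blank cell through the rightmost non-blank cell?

bacbca

A | __[a]cbca   read a → write a, move L, go to D
D | _[_]acbca   read _ → write a, move L, go to C
C | [_]aacbca   read _ → write _, move R, go to B
B | _[a]acbca   read a → write b, move L, go to C
C | [_]bacbca   read _ → write _, move R, go to B
B | _[b]acbca
The non-blank tape span at halt is bacbca.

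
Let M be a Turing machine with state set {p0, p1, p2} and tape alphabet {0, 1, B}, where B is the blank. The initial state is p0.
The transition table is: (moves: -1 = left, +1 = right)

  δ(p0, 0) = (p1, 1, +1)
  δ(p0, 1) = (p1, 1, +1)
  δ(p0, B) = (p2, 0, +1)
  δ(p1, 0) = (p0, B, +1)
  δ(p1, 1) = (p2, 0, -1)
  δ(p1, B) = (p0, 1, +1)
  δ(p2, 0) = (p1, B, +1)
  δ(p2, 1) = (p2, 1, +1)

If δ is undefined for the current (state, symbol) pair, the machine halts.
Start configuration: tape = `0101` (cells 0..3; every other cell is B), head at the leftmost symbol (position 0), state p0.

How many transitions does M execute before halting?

state=p0 head=0 tape=[0]101BBB   (p0,0)→(p1,1,+1)
state=p1 head=1 tape=1[1]01BBB   (p1,1)→(p2,0,-1)
state=p2 head=0 tape=[1]001BBB   (p2,1)→(p2,1,+1)
state=p2 head=1 tape=1[0]01BBB   (p2,0)→(p1,B,+1)
state=p1 head=2 tape=1B[0]1BBB   (p1,0)→(p0,B,+1)
state=p0 head=3 tape=1BB[1]BBB   (p0,1)→(p1,1,+1)
state=p1 head=4 tape=1BB1[B]BB   (p1,B)→(p0,1,+1)
state=p0 head=5 tape=1BB11[B]B   (p0,B)→(p2,0,+1)
state=p2 head=6 tape=1BB110[B]
M halts after 8 transitions.

8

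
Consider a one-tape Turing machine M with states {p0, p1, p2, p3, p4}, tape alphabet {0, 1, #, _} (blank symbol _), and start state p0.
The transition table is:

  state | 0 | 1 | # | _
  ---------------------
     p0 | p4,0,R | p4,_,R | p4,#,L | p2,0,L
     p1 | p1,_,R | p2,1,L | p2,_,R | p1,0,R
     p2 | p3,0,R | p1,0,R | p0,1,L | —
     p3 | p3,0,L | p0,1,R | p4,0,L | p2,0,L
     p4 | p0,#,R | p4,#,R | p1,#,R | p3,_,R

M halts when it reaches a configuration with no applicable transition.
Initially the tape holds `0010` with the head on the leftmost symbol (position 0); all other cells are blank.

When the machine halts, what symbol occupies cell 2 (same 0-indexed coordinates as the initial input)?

p0 | [0]010__   read 0 → write 0, move R, go to p4
p4 | 0[0]10__   read 0 → write #, move R, go to p0
p0 | 0#[1]0__   read 1 → write _, move R, go to p4
p4 | 0#_[0]__   read 0 → write #, move R, go to p0
p0 | 0#_#[_]_   read _ → write 0, move L, go to p2
p2 | 0#_[#]0_   read # → write 1, move L, go to p0
p0 | 0#[_]10_   read _ → write 0, move L, go to p2
p2 | 0[#]010_   read # → write 1, move L, go to p0
p0 | [0]1010_   read 0 → write 0, move R, go to p4
p4 | 0[1]010_   read 1 → write #, move R, go to p4
p4 | 0#[0]10_   read 0 → write #, move R, go to p0
p0 | 0##[1]0_   read 1 → write _, move R, go to p4
p4 | 0##_[0]_   read 0 → write #, move R, go to p0
p0 | 0##_#[_]   read _ → write 0, move L, go to p2
p2 | 0##_[#]0   read # → write 1, move L, go to p0
p0 | 0##[_]10   read _ → write 0, move L, go to p2
p2 | 0#[#]010   read # → write 1, move L, go to p0
p0 | 0[#]1010   read # → write #, move L, go to p4
p4 | [0]#1010   read 0 → write #, move R, go to p0
p0 | #[#]1010   read # → write #, move L, go to p4
p4 | [#]#1010   read # → write #, move R, go to p1
p1 | #[#]1010   read # → write _, move R, go to p2
p2 | #_[1]010   read 1 → write 0, move R, go to p1
p1 | #_0[0]10   read 0 → write _, move R, go to p1
p1 | #_0_[1]0   read 1 → write 1, move L, go to p2
p2 | #_0[_]10
Cell 2 holds 0 when M halts.

0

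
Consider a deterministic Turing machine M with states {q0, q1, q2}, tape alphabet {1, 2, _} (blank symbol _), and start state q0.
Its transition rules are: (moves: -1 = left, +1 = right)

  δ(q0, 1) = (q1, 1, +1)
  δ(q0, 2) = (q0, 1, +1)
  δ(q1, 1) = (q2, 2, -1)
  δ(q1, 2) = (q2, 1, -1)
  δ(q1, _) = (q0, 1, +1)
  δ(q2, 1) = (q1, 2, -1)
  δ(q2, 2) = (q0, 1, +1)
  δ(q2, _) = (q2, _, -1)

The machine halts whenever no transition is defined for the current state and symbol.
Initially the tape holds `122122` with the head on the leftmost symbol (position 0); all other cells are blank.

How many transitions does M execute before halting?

q0 | ___[1]22122_   read 1 → write 1, move +1, go to q1
q1 | ___1[2]2122_   read 2 → write 1, move -1, go to q2
q2 | ___[1]12122_   read 1 → write 2, move -1, go to q1
q1 | __[_]212122_   read _ → write 1, move +1, go to q0
q0 | __1[2]12122_   read 2 → write 1, move +1, go to q0
q0 | __11[1]2122_   read 1 → write 1, move +1, go to q1
q1 | __111[2]122_   read 2 → write 1, move -1, go to q2
q2 | __11[1]1122_   read 1 → write 2, move -1, go to q1
q1 | __1[1]21122_   read 1 → write 2, move -1, go to q2
q2 | __[1]221122_   read 1 → write 2, move -1, go to q1
q1 | _[_]2221122_   read _ → write 1, move +1, go to q0
q0 | _1[2]221122_   read 2 → write 1, move +1, go to q0
q0 | _11[2]21122_   read 2 → write 1, move +1, go to q0
q0 | _111[2]1122_   read 2 → write 1, move +1, go to q0
q0 | _1111[1]122_   read 1 → write 1, move +1, go to q1
q1 | _11111[1]22_   read 1 → write 2, move -1, go to q2
q2 | _1111[1]222_   read 1 → write 2, move -1, go to q1
q1 | _111[1]2222_   read 1 → write 2, move -1, go to q2
q2 | _11[1]22222_   read 1 → write 2, move -1, go to q1
q1 | _1[1]222222_   read 1 → write 2, move -1, go to q2
q2 | _[1]2222222_   read 1 → write 2, move -1, go to q1
q1 | [_]22222222_   read _ → write 1, move +1, go to q0
q0 | 1[2]2222222_   read 2 → write 1, move +1, go to q0
q0 | 11[2]222222_   read 2 → write 1, move +1, go to q0
q0 | 111[2]22222_   read 2 → write 1, move +1, go to q0
q0 | 1111[2]2222_   read 2 → write 1, move +1, go to q0
q0 | 11111[2]222_   read 2 → write 1, move +1, go to q0
q0 | 111111[2]22_   read 2 → write 1, move +1, go to q0
q0 | 1111111[2]2_   read 2 → write 1, move +1, go to q0
q0 | 11111111[2]_   read 2 → write 1, move +1, go to q0
q0 | 111111111[_]
M halts after 30 transitions.

30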